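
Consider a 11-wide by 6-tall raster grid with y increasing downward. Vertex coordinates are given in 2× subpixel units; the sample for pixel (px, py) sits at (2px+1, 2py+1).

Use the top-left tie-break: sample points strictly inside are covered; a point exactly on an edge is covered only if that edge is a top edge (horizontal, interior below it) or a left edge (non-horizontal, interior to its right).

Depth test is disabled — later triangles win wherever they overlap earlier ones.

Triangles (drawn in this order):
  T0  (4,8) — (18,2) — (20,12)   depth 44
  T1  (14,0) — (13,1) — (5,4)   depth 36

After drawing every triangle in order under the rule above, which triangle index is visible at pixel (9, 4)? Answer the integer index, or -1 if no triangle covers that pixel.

T0:
  2·area = 152
  edge (4, 8)→(18, 2): d=(14,-6) top-left  bias=+0
  edge (18, 2)→(20, 12): d=(2,10) right/bottom  bias=-1
  edge (20, 12)→(4, 8): d=(-16,-4) top-left  bias=+0
    (8,1)@(17, 3): e=[8,12,132] → X
    (9,1)@(19, 3): e=[20,-8,140] → .
    (5,2)@(11, 5): e=[0,76,76] → X  [on edge]
    (6,2)@(13, 5): e=[12,56,84] → X
    (7,2)@(15, 5): e=[24,36,92] → X
    (9,2)@(19, 5): e=[48,-4,108] → .
    (3,3)@(7, 7): e=[4,120,28] → X
    (4,3)@(9, 7): e=[16,100,36] → X
    (9,3)@(19, 7): e=[76,0,76] → .  [on edge]
    (3,4)@(7, 9): e=[32,124,-4] → .
    (4,4)@(9, 9): e=[44,104,4] → X
    (9,4)@(19, 9): e=[104,4,44] → X
  covered (19 px):
    . . . . . . . . . . .
    . . . . . . . . X . .
    . . . . . X X X X . .
    . . . X X X X X X . .
    . . . . X X X X X X .
    . . . . . . . . X X .
T1:
  2·area = 5
  edge (14, 0)→(13, 1): d=(-1,1) right/bottom  bias=-1
  edge (13, 1)→(5, 4): d=(-8,3) right/bottom  bias=-1
  edge (5, 4)→(14, 0): d=(9,-4) top-left  bias=+0
    (6,0)@(13, 1): e=[0,0,5] → .  [on edge]
    (5,1)@(11, 3): e=[0,-10,15] → .  [on edge]
    (4,2)@(9, 5): e=[0,-20,25] → .  [on edge]
    (3,3)@(7, 7): e=[0,-30,35] → .  [on edge]
    (2,4)@(5, 9): e=[0,-40,45] → .  [on edge]
    (1,5)@(3, 11): e=[0,-50,55] → .  [on edge]
  covered (0 px):
    . . . . . . . . . . .
    . . . . . . . . . . .
    . . . . . . . . . . .
    . . . . . . . . . . .
    . . . . . . . . . . .
    . . . . . . . . . . .

Z-buffer (winner per pixel, '.' = empty):
  . . . . . . . . . . .
  . . . . . . . . 0 . .
  . . . . . 0 0 0 0 . .
  . . . 0 0 0 0 0 0 . .
  . . . . 0 0 0 0 0 0 .
  . . . . . . . . 0 0 .

Final: 0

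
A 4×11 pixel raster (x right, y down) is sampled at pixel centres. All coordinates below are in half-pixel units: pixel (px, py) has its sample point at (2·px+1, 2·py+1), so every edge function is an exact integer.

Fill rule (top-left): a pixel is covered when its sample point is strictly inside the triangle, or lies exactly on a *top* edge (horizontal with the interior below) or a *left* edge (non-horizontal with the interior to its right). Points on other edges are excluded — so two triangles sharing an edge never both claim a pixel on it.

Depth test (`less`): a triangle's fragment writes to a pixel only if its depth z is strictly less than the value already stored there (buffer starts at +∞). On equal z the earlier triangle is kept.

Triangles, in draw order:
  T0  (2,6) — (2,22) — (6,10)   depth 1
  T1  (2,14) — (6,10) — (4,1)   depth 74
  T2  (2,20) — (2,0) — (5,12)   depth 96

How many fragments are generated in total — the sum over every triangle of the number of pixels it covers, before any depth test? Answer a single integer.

T0:
  2·area = 64  (B↔C swapped to make it positive)
  edge (2, 6)→(6, 10): d=(4,4) right/bottom  bias=-1
  edge (6, 10)→(2, 22): d=(-4,12) right/bottom  bias=-1
  edge (2, 22)→(2, 6): d=(0,-16) top-left  bias=+0
    (0,2)@(1, 5): e=[0,80,-16] → .  [on edge]
    (1,3)@(3, 7): e=[0,48,16] → .  [on edge]
    (3,3)@(7, 7): e=[-16,0,80] → .  [on edge]
    (1,4)@(3, 9): e=[8,40,16] → X
    (2,4)@(5, 9): e=[0,16,48] → .  [on edge]
    (1,5)@(3, 11): e=[16,32,16] → X
    (2,5)@(5, 11): e=[8,8,48] → X
    (3,5)@(7, 11): e=[0,-16,80] → .  [on edge]
    (1,6)@(3, 13): e=[24,24,16] → X
    (2,6)@(5, 13): e=[16,0,48] → .  [on edge]
    (1,7)@(3, 15): e=[32,16,16] → X
    (2,7)@(5, 15): e=[24,-8,48] → .
    (1,9)@(3, 19): e=[48,0,16] → .  [on edge]
  covered (6 px):
    . . . .
    . . . .
    . . . .
    . . . .
    . X . .
    . X X .
    . X . .
    . X . .
    . X . .
    . . . .
    . . . .
T1:
  2·area = 44  (B↔C swapped to make it positive)
  edge (2, 14)→(4, 1): d=(2,-13) top-left  bias=+0
  edge (4, 1)→(6, 10): d=(2,9) right/bottom  bias=-1
  edge (6, 10)→(2, 14): d=(-4,4) right/bottom  bias=-1
    (2,3)@(5, 7): e=[25,3,16] → X
    (3,3)@(7, 7): e=[51,-15,8] → .
    (1,4)@(3, 9): e=[3,25,16] → X
    (3,4)@(7, 9): e=[55,-11,0] → .  [on edge]
    (1,5)@(3, 11): e=[7,29,8] → X
    (2,5)@(5, 11): e=[33,11,0] → .  [on edge]
    (1,6)@(3, 13): e=[11,33,0] → .  [on edge]
    (0,7)@(1, 15): e=[-11,55,0] → .  [on edge]
  covered (4 px):
    . . . .
    . . . .
    . . . .
    . . X .
    . X X .
    . X . .
    . . . .
    . . . .
    . . . .
    . . . .
    . . . .
T2:
  2·area = 60
  edge (2, 20)→(2, 0): d=(0,-20) top-left  bias=+0
  edge (2, 0)→(5, 12): d=(3,12) right/bottom  bias=-1
  edge (5, 12)→(2, 20): d=(-3,8) right/bottom  bias=-1
    (1,2)@(3, 5): e=[20,3,37] → X
    (2,2)@(5, 5): e=[60,-21,21] → .
    (1,3)@(3, 7): e=[20,9,31] → X
    (2,3)@(5, 7): e=[60,-15,15] → .
    (1,4)@(3, 9): e=[20,15,25] → X
    (2,4)@(5, 9): e=[60,-9,9] → .
    (1,5)@(3, 11): e=[20,21,19] → X
    (2,5)@(5, 11): e=[60,-3,3] → .
    (1,6)@(3, 13): e=[20,27,13] → X
    (2,6)@(5, 13): e=[60,3,-3] → .
    (1,7)@(3, 15): e=[20,33,7] → X
    (2,7)@(5, 15): e=[60,9,-9] → .
  covered (7 px):
    . . . .
    . . . .
    . X . .
    . X . .
    . X . .
    . X . .
    . X . .
    . X . .
    . X . .
    . . . .
    . . . .

Result: 17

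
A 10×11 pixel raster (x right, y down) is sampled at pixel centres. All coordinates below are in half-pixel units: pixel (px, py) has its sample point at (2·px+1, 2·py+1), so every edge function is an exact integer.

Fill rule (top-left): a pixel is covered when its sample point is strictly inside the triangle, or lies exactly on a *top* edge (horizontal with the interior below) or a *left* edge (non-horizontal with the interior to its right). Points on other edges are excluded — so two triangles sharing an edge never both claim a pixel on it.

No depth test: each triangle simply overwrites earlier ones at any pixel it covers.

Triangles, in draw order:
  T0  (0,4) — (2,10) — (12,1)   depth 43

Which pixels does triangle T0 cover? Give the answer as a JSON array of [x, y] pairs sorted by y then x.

T0:
  2·area = 78  (B↔C swapped to make it positive)
  edge (0, 4)→(12, 1): d=(12,-3) top-left  bias=+0
  edge (12, 1)→(2, 10): d=(-10,9) right/bottom  bias=-1
  edge (2, 10)→(0, 4): d=(-2,-6) top-left  bias=+0
    (2,1)@(5, 3): e=[3,43,32] → #
    (3,1)@(7, 3): e=[9,25,44] → #
    (4,1)@(9, 3): e=[15,7,56] → #
    (5,1)@(11, 3): e=[21,-11,68] → ·
    (0,2)@(1, 5): e=[15,59,4] → #
    (1,2)@(3, 5): e=[21,41,16] → #
    (4,2)@(9, 5): e=[39,-13,52] → ·
    (0,3)@(1, 7): e=[39,39,0] → #  [on edge]
    (3,3)@(7, 7): e=[57,-15,36] → ·
    (0,4)@(1, 9): e=[63,19,-4] → ·
    (1,4)@(3, 9): e=[69,1,8] → #
    (2,4)@(5, 9): e=[75,-17,20] → ·
    (1,6)@(3, 13): e=[117,-39,0] → ·  [on edge]
    (2,9)@(5, 19): e=[195,-117,0] → ·  [on edge]
  covered (11 px):
    · · · · · · · · · ·
    · · # # # · · · · ·
    # # # # · · · · · ·
    # # # · · · · · · ·
    · # · · · · · · · ·
    · · · · · · · · · ·
    · · · · · · · · · ·
    · · · · · · · · · ·
    · · · · · · · · · ·
    · · · · · · · · · ·
    · · · · · · · · · ·

Final: [[2,1],[3,1],[4,1],[0,2],[1,2],[2,2],[3,2],[0,3],[1,3],[2,3],[1,4]]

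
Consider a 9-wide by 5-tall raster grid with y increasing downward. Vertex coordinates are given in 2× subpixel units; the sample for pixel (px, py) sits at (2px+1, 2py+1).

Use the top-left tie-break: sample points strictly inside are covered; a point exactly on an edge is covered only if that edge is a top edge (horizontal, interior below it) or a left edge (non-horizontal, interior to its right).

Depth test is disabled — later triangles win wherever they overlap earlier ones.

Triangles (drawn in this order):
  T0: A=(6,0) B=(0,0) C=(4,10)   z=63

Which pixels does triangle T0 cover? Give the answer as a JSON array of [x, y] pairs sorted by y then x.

T0:
  2·area = 60  (B↔C swapped to make it positive)
  edge (6, 0)→(4, 10): d=(-2,10) right/bottom  bias=-1
  edge (4, 10)→(0, 0): d=(-4,-10) top-left  bias=+0
  edge (0, 0)→(6, 0): d=(6,0) top-left  bias=+0
    (0,0)@(1, 1): e=[48,6,6] → X
    (1,0)@(3, 1): e=[28,26,6] → X
    (2,0)@(5, 1): e=[8,46,6] → X
    (3,0)@(7, 1): e=[-12,66,6] → .
    (0,1)@(1, 3): e=[44,-2,18] → .
    (1,1)@(3, 3): e=[24,18,18] → X
    (3,1)@(7, 3): e=[-16,58,18] → .
    (1,2)@(3, 5): e=[20,10,30] → X
    (2,2)@(5, 5): e=[0,30,30] → .  [on edge]
    (1,3)@(3, 7): e=[16,2,42] → X
    (2,3)@(5, 7): e=[-4,22,42] → .
    (1,4)@(3, 9): e=[12,-6,54] → .
  covered (7 px):
    X X X . . . . . .
    . X X . . . . . .
    . X . . . . . . .
    . X . . . . . . .
    . . . . . . . . .

Answer: [[0,0],[1,0],[2,0],[1,1],[2,1],[1,2],[1,3]]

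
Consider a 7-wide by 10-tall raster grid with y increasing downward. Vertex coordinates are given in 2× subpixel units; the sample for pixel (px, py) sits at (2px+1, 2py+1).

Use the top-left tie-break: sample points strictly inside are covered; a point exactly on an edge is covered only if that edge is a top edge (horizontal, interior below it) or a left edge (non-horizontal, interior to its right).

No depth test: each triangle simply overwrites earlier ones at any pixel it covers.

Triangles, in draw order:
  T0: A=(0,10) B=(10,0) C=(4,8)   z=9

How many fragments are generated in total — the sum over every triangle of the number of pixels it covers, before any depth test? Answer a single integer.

T0:
  2·area = 20
  edge (0, 10)→(10, 0): d=(10,-10) top-left  bias=+0
  edge (10, 0)→(4, 8): d=(-6,8) right/bottom  bias=-1
  edge (4, 8)→(0, 10): d=(-4,2) right/bottom  bias=-1
    (4,0)@(9, 1): e=[0,2,18] → X  [on edge]
    (5,0)@(11, 1): e=[20,-14,14] → .
    (3,1)@(7, 3): e=[0,6,14] → X  [on edge]
    (4,1)@(9, 3): e=[20,-10,10] → .
    (2,2)@(5, 5): e=[0,10,10] → X  [on edge]
    (3,2)@(7, 5): e=[20,-6,6] → .
    (1,3)@(3, 7): e=[0,14,6] → X  [on edge]
    (2,3)@(5, 7): e=[20,-2,2] → .
    (0,4)@(1, 9): e=[0,18,2] → X  [on edge]
    (1,4)@(3, 9): e=[20,2,-2] → .
    (0,5)@(1, 11): e=[20,6,-6] → .
  covered (5 px):
    . . . . X . .
    . . . X . . .
    . . X . . . .
    . X . . . . .
    X . . . . . .
    . . . . . . .
    . . . . . . .
    . . . . . . .
    . . . . . . .
    . . . . . . .

Final: 5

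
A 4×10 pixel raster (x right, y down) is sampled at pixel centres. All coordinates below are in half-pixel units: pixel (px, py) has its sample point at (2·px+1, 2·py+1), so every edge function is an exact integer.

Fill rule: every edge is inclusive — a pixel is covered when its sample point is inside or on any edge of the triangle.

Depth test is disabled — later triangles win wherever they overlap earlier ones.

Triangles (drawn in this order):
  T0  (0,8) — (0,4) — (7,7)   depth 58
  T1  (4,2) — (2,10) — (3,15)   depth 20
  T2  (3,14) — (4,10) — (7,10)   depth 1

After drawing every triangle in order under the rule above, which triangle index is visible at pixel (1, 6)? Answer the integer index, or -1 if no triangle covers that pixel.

T0:
  2·area = 28
  edge (0, 8)→(0, 4): d=(0,-4) inclusive
  edge (0, 4)→(7, 7): d=(7,3) inclusive
  edge (7, 7)→(0, 8): d=(-7,1) inclusive
    (0,2)@(1, 5): e=[4,4,20] → █
    (1,2)@(3, 5): e=[12,-2,18] → ·
    (0,3)@(1, 7): e=[4,18,6] → █
    (1,3)@(3, 7): e=[12,12,4] → █
    (2,3)@(5, 7): e=[20,6,2] → █
    (3,3)@(7, 7): e=[28,0,0] → █  [on edge]
    (0,4)@(1, 9): e=[4,32,-8] → ·
    (1,4)@(3, 9): e=[12,26,-10] → ·
    (2,4)@(5, 9): e=[20,20,-12] → ·
    (3,4)@(7, 9): e=[28,14,-14] → ·
  covered (5 px):
    · · · ·
    · · · ·
    █ · · ·
    █ █ █ █
    · · · ·
    · · · ·
    · · · ·
    · · · ·
    · · · ·
    · · · ·
T1:
  2·area = 18  (B↔C swapped to make it positive)
  edge (4, 2)→(3, 15): d=(-1,13) inclusive
  edge (3, 15)→(2, 10): d=(-1,-5) inclusive
  edge (2, 10)→(4, 2): d=(2,-8) inclusive
    (0,2)@(1, 5): e=[36,0,-18] → ·  [on edge]
    (1,3)@(3, 7): e=[8,8,2] → █
    (2,3)@(5, 7): e=[-18,18,18] → ·
    (1,4)@(3, 9): e=[6,6,6] → █
    (2,4)@(5, 9): e=[-20,16,22] → ·
    (1,5)@(3, 11): e=[4,4,10] → █
    (2,5)@(5, 11): e=[-22,14,26] → ·
    (1,6)@(3, 13): e=[2,2,14] → █
    (2,6)@(5, 13): e=[-24,12,30] → ·
    (1,7)@(3, 15): e=[0,0,18] → █  [on edge]
    (2,7)@(5, 15): e=[-26,10,34] → ·
    (1,8)@(3, 17): e=[-2,-2,22] → ·
  covered (5 px):
    · · · ·
    · · · ·
    · · · ·
    · █ · ·
    · █ · ·
    · █ · ·
    · █ · ·
    · █ · ·
    · · · ·
    · · · ·
T2:
  2·area = 12
  edge (3, 14)→(4, 10): d=(1,-4) inclusive
  edge (4, 10)→(7, 10): d=(3,0) inclusive
  edge (7, 10)→(3, 14): d=(-4,4) inclusive
    (2,5)@(5, 11): e=[5,3,4] → █
    (3,5)@(7, 11): e=[13,3,-4] → ·
    (2,6)@(5, 13): e=[7,9,-4] → ·
  covered (1 px):
    · · · ·
    · · · ·
    · · · ·
    · · · ·
    · · · ·
    · · █ ·
    · · · ·
    · · · ·
    · · · ·
    · · · ·

Z-buffer (winner per pixel, '.' = empty):
  . . . .
  . . . .
  0 . . .
  0 1 0 0
  . 1 . .
  . 1 2 .
  . 1 . .
  . 1 . .
  . . . .
  . . . .

Final: 1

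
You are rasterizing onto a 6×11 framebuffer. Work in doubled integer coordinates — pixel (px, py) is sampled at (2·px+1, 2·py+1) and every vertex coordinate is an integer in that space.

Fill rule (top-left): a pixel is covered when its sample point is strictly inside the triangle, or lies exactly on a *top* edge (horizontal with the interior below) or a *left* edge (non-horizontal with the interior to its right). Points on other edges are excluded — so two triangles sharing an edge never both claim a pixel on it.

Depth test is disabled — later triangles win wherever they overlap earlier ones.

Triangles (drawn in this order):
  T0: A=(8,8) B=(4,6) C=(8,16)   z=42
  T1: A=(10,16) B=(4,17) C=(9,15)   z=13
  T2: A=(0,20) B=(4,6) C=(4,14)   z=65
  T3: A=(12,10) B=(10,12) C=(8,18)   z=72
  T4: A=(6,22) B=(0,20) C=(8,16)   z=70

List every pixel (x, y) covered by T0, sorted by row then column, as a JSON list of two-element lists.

T0:
  2·area = 32  (B↔C swapped to make it positive)
  edge (8, 8)→(8, 16): d=(0,8) right/bottom  bias=-1
  edge (8, 16)→(4, 6): d=(-4,-10) top-left  bias=+0
  edge (4, 6)→(8, 8): d=(4,2) right/bottom  bias=-1
    (2,3)@(5, 7): e=[24,6,2] → █
    (3,3)@(7, 7): e=[8,26,-2] → ·
    (2,4)@(5, 9): e=[24,-2,10] → ·
    (3,4)@(7, 9): e=[8,18,6] → █
    (4,4)@(9, 9): e=[-8,38,2] → ·
    (3,5)@(7, 11): e=[8,10,14] → █
    (4,5)@(9, 11): e=[-8,30,10] → ·
    (3,6)@(7, 13): e=[8,2,22] → █
    (4,6)@(9, 13): e=[-8,22,18] → ·
    (3,7)@(7, 15): e=[8,-6,30] → ·
  covered (4 px):
    · · · · · ·
    · · · · · ·
    · · · · · ·
    · · █ · · ·
    · · · █ · ·
    · · · █ · ·
    · · · █ · ·
    · · · · · ·
    · · · · · ·
    · · · · · ·
    · · · · · ·
T1:
  2·area = 7
  edge (10, 16)→(4, 17): d=(-6,1) right/bottom  bias=-1
  edge (4, 17)→(9, 15): d=(5,-2) top-left  bias=+0
  edge (9, 15)→(10, 16): d=(1,1) right/bottom  bias=-1
    (0,3)@(1, 7): e=[63,-56,0] → ·  [on edge]
    (1,4)@(3, 9): e=[49,-42,0] → ·  [on edge]
    (2,5)@(5, 11): e=[35,-28,0] → ·  [on edge]
    (3,6)@(7, 13): e=[21,-14,0] → ·  [on edge]
    (4,7)@(9, 15): e=[7,0,0] → ·  [on edge]
    (5,8)@(11, 17): e=[-7,14,0] → ·  [on edge]
  covered (0 px):
    · · · · · ·
    · · · · · ·
    · · · · · ·
    · · · · · ·
    · · · · · ·
    · · · · · ·
    · · · · · ·
    · · · · · ·
    · · · · · ·
    · · · · · ·
    · · · · · ·
T2:
  2·area = 32
  edge (0, 20)→(4, 6): d=(4,-14) top-left  bias=+0
  edge (4, 6)→(4, 14): d=(0,8) right/bottom  bias=-1
  edge (4, 14)→(0, 20): d=(-4,6) right/bottom  bias=-1
    (1,5)@(3, 11): e=[6,8,18] → █
    (2,5)@(5, 11): e=[34,-8,6] → ·
    (1,6)@(3, 13): e=[14,8,10] → █
    (2,6)@(5, 13): e=[42,-8,-2] → ·
    (1,7)@(3, 15): e=[22,8,2] → █
    (2,7)@(5, 15): e=[50,-8,-10] → ·
    (0,8)@(1, 17): e=[2,24,6] → █
    (1,8)@(3, 17): e=[30,8,-6] → ·
    (0,9)@(1, 19): e=[10,24,-2] → ·
  covered (4 px):
    · · · · · ·
    · · · · · ·
    · · · · · ·
    · · · · · ·
    · · · · · ·
    · █ · · · ·
    · █ · · · ·
    · █ · · · ·
    █ · · · · ·
    · · · · · ·
    · · · · · ·
T3:
  2·area = 8  (B↔C swapped to make it positive)
  edge (12, 10)→(8, 18): d=(-4,8) right/bottom  bias=-1
  edge (8, 18)→(10, 12): d=(2,-6) top-left  bias=+0
  edge (10, 12)→(12, 10): d=(2,-2) top-left  bias=+0
    (5,4)@(11, 9): e=[12,0,-4] → ·  [on edge]
    (5,5)@(11, 11): e=[4,4,0] → █  [on edge]
    (4,6)@(9, 13): e=[12,-4,0] → ·  [on edge]
    (5,6)@(11, 13): e=[-4,8,4] → ·
    (3,7)@(7, 15): e=[20,-12,0] → ·  [on edge]
    (4,7)@(9, 15): e=[4,0,4] → █  [on edge]
    (5,7)@(11, 15): e=[-12,12,8] → ·
    (2,8)@(5, 17): e=[28,-20,0] → ·  [on edge]
    (4,8)@(9, 17): e=[-4,4,8] → ·
    (1,9)@(3, 19): e=[36,-28,0] → ·  [on edge]
    (0,10)@(1, 21): e=[44,-36,0] → ·  [on edge]
    (3,10)@(7, 21): e=[-4,0,12] → ·  [on edge]
  covered (2 px):
    · · · · · ·
    · · · · · ·
    · · · · · ·
    · · · · · ·
    · · · · · ·
    · · · · · █
    · · · · · ·
    · · · · █ ·
    · · · · · ·
    · · · · · ·
    · · · · · ·
T4:
  2·area = 40
  edge (6, 22)→(0, 20): d=(-6,-2) top-left  bias=+0
  edge (0, 20)→(8, 16): d=(8,-4) top-left  bias=+0
  edge (8, 16)→(6, 22): d=(-2,6) right/bottom  bias=-1
    (5,3)@(11, 7): e=[100,-60,0] → ·  [on edge]
    (4,6)@(9, 13): e=[60,-20,0] → ·  [on edge]
    (3,8)@(7, 17): e=[32,4,4] → █
    (4,8)@(9, 17): e=[36,12,-8] → ·
    (1,9)@(3, 19): e=[12,4,24] → █
    (2,9)@(5, 19): e=[16,12,12] → █
    (3,9)@(7, 19): e=[20,20,0] → ·  [on edge]
    (1,10)@(3, 21): e=[0,20,20] → █  [on edge]
    (3,10)@(7, 21): e=[8,36,-4] → ·
  covered (5 px):
    · · · · · ·
    · · · · · ·
    · · · · · ·
    · · · · · ·
    · · · · · ·
    · · · · · ·
    · · · · · ·
    · · · · · ·
    · · · █ · ·
    · █ █ · · ·
    · █ █ · · ·

Result: [[2,3],[3,4],[3,5],[3,6]]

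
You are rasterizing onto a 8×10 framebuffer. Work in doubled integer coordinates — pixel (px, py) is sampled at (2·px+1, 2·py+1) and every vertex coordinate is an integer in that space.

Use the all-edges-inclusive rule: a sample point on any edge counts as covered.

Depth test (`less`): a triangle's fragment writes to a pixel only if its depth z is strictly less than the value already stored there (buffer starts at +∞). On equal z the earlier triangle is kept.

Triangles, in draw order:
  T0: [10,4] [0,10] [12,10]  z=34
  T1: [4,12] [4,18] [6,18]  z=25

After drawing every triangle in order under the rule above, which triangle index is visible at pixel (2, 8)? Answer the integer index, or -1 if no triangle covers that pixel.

T0:
  2·area = 72  (B↔C swapped to make it positive)
  edge (10, 4)→(12, 10): d=(2,6) inclusive
  edge (12, 10)→(0, 10): d=(-12,0) inclusive
  edge (0, 10)→(10, 4): d=(10,-6) inclusive
    (4,0)@(9, 1): e=[0,108,-36] → .  [on edge]
    (7,0)@(15, 1): e=[-36,108,0] → .  [on edge]
    (4,2)@(9, 5): e=[8,60,4] → X
    (5,2)@(11, 5): e=[-4,60,16] → .
    (2,3)@(5, 7): e=[36,36,0] → X  [on edge]
    (3,3)@(7, 7): e=[24,36,12] → X
    (5,3)@(11, 7): e=[0,36,36] → X  [on edge]
    (6,3)@(13, 7): e=[-12,36,48] → .
    (1,4)@(3, 9): e=[52,12,8] → X
    (6,4)@(13, 9): e=[-8,12,68] → .
    (1,5)@(3, 11): e=[56,-12,28] → .
    (2,5)@(5, 11): e=[44,-12,40] → .
    (6,6)@(13, 13): e=[0,-36,108] → .  [on edge]
    (7,9)@(15, 19): e=[0,-108,180] → .  [on edge]
  covered (10 px):
    . . . . . . . .
    . . . . . . . .
    . . . . X . . .
    . . X X X X . .
    . X X X X X . .
    . . . . . . . .
    . . . . . . . .
    . . . . . . . .
    . . . . . . . .
    . . . . . . . .
T1:
  2·area = 12  (B↔C swapped to make it positive)
  edge (4, 12)→(6, 18): d=(2,6) inclusive
  edge (6, 18)→(4, 18): d=(-2,0) inclusive
  edge (4, 18)→(4, 12): d=(0,-6) inclusive
    (0,1)@(1, 3): e=[0,30,-18] → .  [on edge]
    (1,4)@(3, 9): e=[0,18,-6] → .  [on edge]
    (2,7)@(5, 15): e=[0,6,6] → X  [on edge]
    (3,7)@(7, 15): e=[-12,6,18] → .
    (2,8)@(5, 17): e=[4,2,6] → X
    (3,8)@(7, 17): e=[-8,2,18] → .
    (2,9)@(5, 19): e=[8,-2,6] → .
  covered (2 px):
    . . . . . . . .
    . . . . . . . .
    . . . . . . . .
    . . . . . . . .
    . . . . . . . .
    . . . . . . . .
    . . . . . . . .
    . . X . . . . .
    . . X . . . . .
    . . . . . . . .

Z-buffer (winner per pixel, '.' = empty):
  . . . . . . . .
  . . . . . . . .
  . . . . 0 . . .
  . . 0 0 0 0 . .
  . 0 0 0 0 0 . .
  . . . . . . . .
  . . . . . . . .
  . . 1 . . . . .
  . . 1 . . . . .
  . . . . . . . .

Answer: 1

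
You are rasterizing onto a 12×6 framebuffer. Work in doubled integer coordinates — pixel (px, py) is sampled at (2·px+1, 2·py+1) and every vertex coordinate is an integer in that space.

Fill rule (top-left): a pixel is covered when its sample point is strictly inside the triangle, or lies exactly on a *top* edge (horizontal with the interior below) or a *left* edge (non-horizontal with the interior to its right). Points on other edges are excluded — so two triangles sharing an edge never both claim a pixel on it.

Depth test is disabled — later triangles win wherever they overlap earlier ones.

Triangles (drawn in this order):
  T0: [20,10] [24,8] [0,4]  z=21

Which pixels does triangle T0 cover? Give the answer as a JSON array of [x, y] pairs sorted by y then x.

T0:
  2·area = 64  (B↔C swapped to make it positive)
  edge (20, 10)→(0, 4): d=(-20,-6) top-left  bias=+0
  edge (0, 4)→(24, 8): d=(24,4) right/bottom  bias=-1
  edge (24, 8)→(20, 10): d=(-4,2) right/bottom  bias=-1
    (2,2)@(5, 5): e=[10,4,50] → █
    (3,2)@(7, 5): e=[22,-4,46] → ·
    (2,3)@(5, 7): e=[-30,52,42] → ·
    (5,3)@(11, 7): e=[6,28,30] → █
    (6,3)@(13, 7): e=[18,20,26] → █
    (7,3)@(15, 7): e=[30,12,22] → █
    (8,3)@(17, 7): e=[42,4,18] → █
    (9,3)@(19, 7): e=[54,-4,14] → ·
    (5,4)@(11, 9): e=[-34,76,22] → ·
    (6,4)@(13, 9): e=[-22,68,18] → ·
    (7,4)@(15, 9): e=[-10,60,14] → ·
    (8,4)@(17, 9): e=[2,52,10] → █
  covered (8 px):
    · · · · · · · · · · · ·
    · · · · · · · · · · · ·
    · · █ · · · · · · · · ·
    · · · · · █ █ █ █ · · ·
    · · · · · · · · █ █ █ ·
    · · · · · · · · · · · ·

Result: [[2,2],[5,3],[6,3],[7,3],[8,3],[8,4],[9,4],[10,4]]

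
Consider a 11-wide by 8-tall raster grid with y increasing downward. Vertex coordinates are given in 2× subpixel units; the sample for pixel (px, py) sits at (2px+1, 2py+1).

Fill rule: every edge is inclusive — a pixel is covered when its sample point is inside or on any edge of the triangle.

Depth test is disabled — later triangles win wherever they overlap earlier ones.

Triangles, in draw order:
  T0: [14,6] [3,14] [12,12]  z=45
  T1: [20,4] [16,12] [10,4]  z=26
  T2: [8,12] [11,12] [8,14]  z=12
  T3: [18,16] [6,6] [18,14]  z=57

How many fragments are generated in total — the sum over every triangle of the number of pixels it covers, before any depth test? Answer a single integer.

T0:
  2·area = 50  (B↔C swapped to make it positive)
  edge (14, 6)→(12, 12): d=(-2,6) inclusive
  edge (12, 12)→(3, 14): d=(-9,2) inclusive
  edge (3, 14)→(14, 6): d=(11,-8) inclusive
    (7,1)@(15, 3): e=[0,75,-25] → ·  [on edge]
    (6,3)@(13, 7): e=[4,43,3] → #
    (7,3)@(15, 7): e=[-8,39,19] → ·
    (5,4)@(11, 9): e=[12,29,9] → #
    (6,4)@(13, 9): e=[0,25,25] → #  [on edge]
    (7,4)@(15, 9): e=[-12,21,41] → ·
    (4,5)@(9, 11): e=[20,15,15] → #
    (6,5)@(13, 11): e=[-4,7,47] → ·
    (2,6)@(5, 13): e=[40,5,5] → #
    (3,6)@(7, 13): e=[28,1,21] → #
    (4,6)@(9, 13): e=[16,-3,37] → ·
    (5,6)@(11, 13): e=[4,-7,53] → ·
    (5,7)@(11, 15): e=[0,-25,75] → ·  [on edge]
  covered (7 px):
    · · · · · · · · · · ·
    · · · · · · · · · · ·
    · · · · · · · · · · ·
    · · · · · · # · · · ·
    · · · · · # # · · · ·
    · · · · # # · · · · ·
    · · # # · · · · · · ·
    · · · · · · · · · · ·
T1:
  2·area = 80
  edge (20, 4)→(16, 12): d=(-4,8) inclusive
  edge (16, 12)→(10, 4): d=(-6,-8) inclusive
  edge (10, 4)→(20, 4): d=(10,0) inclusive
    (5,2)@(11, 5): e=[68,2,10] → #
    (6,2)@(13, 5): e=[52,18,10] → #
    (7,2)@(15, 5): e=[36,34,10] → #
    (8,2)@(17, 5): e=[20,50,10] → #
    (9,2)@(19, 5): e=[4,66,10] → #
    (10,2)@(21, 5): e=[-12,82,10] → ·
    (5,3)@(11, 7): e=[60,-10,30] → ·
    (6,3)@(13, 7): e=[44,6,30] → #
    (9,3)@(19, 7): e=[-4,54,30] → ·
    (6,4)@(13, 9): e=[36,-6,50] → ·
    (7,4)@(15, 9): e=[20,10,50] → #
    (9,4)@(19, 9): e=[-12,42,50] → ·
  covered (10 px):
    · · · · · · · · · · ·
    · · · · · · · · · · ·
    · · · · · # # # # # ·
    · · · · · · # # # · ·
    · · · · · · · # # · ·
    · · · · · · · · · · ·
    · · · · · · · · · · ·
    · · · · · · · · · · ·
T2:
  2·area = 6
  edge (8, 12)→(11, 12): d=(3,0) inclusive
  edge (11, 12)→(8, 14): d=(-3,2) inclusive
  edge (8, 14)→(8, 12): d=(0,-2) inclusive
    (4,6)@(9, 13): e=[3,1,2] → #
    (5,6)@(11, 13): e=[3,-3,6] → ·
    (4,7)@(9, 15): e=[9,-5,2] → ·
  covered (1 px):
    · · · · · · · · · · ·
    · · · · · · · · · · ·
    · · · · · · · · · · ·
    · · · · · · · · · · ·
    · · · · · · · · · · ·
    · · · · · · · · · · ·
    · · · · # · · · · · ·
    · · · · · · · · · · ·
T3:
  2·area = 24
  edge (18, 16)→(6, 6): d=(-12,-10) inclusive
  edge (6, 6)→(18, 14): d=(12,8) inclusive
  edge (18, 14)→(18, 16): d=(0,2) inclusive
    (6,5)@(13, 11): e=[10,4,10] → #
    (7,5)@(15, 11): e=[30,-12,6] → ·
    (6,6)@(13, 13): e=[-14,28,10] → ·
    (7,6)@(15, 13): e=[6,12,6] → #
    (8,6)@(17, 13): e=[26,-4,2] → ·
    (7,7)@(15, 15): e=[-18,36,6] → ·
    (8,7)@(17, 15): e=[2,20,2] → #
    (9,7)@(19, 15): e=[22,4,-2] → ·
  covered (3 px):
    · · · · · · · · · · ·
    · · · · · · · · · · ·
    · · · · · · · · · · ·
    · · · · · · · · · · ·
    · · · · · · · · · · ·
    · · · · · · # · · · ·
    · · · · · · · # · · ·
    · · · · · · · · # · ·

Answer: 21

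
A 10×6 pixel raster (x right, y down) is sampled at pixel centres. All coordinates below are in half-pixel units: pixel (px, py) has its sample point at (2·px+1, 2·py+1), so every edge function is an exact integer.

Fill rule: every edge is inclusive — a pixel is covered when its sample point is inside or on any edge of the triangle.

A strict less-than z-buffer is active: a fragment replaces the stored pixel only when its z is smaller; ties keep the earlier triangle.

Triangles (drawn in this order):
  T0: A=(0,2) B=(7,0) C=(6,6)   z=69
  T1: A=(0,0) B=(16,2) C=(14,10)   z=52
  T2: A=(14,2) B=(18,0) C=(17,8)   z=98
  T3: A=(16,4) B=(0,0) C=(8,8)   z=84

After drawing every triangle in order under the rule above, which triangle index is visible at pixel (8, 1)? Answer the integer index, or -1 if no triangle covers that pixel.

T0:
  2·area = 40
  edge (0, 2)→(7, 0): d=(7,-2) inclusive
  edge (7, 0)→(6, 6): d=(-1,6) inclusive
  edge (6, 6)→(0, 2): d=(-6,-4) inclusive
    (2,0)@(5, 1): e=[3,11,26] → X
    (3,0)@(7, 1): e=[7,-1,34] → .
    (1,1)@(3, 3): e=[13,21,6] → X
    (3,1)@(7, 3): e=[21,-3,22] → .
    (1,2)@(3, 5): e=[27,19,-6] → .
    (2,2)@(5, 5): e=[31,7,2] → X
    (3,2)@(7, 5): e=[35,-5,10] → .
    (2,3)@(5, 7): e=[45,5,-10] → .
  covered (4 px):
    . . X . . . . . . .
    . X X . . . . . . .
    . . X . . . . . . .
    . . . . . . . . . .
    . . . . . . . . . .
    . . . . . . . . . .
T1:
  2·area = 132
  edge (0, 0)→(16, 2): d=(16,2) inclusive
  edge (16, 2)→(14, 10): d=(-2,8) inclusive
  edge (14, 10)→(0, 0): d=(-14,-10) inclusive
    (1,0)@(3, 1): e=[10,106,16] → X
    (2,0)@(5, 1): e=[6,90,36] → X
    (3,0)@(7, 1): e=[2,74,56] → X
    (4,0)@(9, 1): e=[-2,58,76] → .
    (1,1)@(3, 3): e=[42,102,-12] → .
    (2,1)@(5, 3): e=[38,86,8] → X
    (4,1)@(9, 3): e=[30,54,48] → X
    (5,1)@(11, 3): e=[26,38,68] → X
    (6,1)@(13, 3): e=[22,22,88] → X
    (7,1)@(15, 3): e=[18,6,108] → X
    (8,1)@(17, 3): e=[14,-10,128] → .
    (2,2)@(5, 5): e=[70,82,-20] → .
    (3,2)@(7, 5): e=[66,66,0] → X  [on edge]
  covered (17 px):
    . X X X . . . . . .
    . . X X X X X X . .
    . . . X X X X X . .
    . . . . . X X . . .
    . . . . . . X . . .
    . . . . . . . . . .
T2:
  2·area = 30
  edge (14, 2)→(18, 0): d=(4,-2) inclusive
  edge (18, 0)→(17, 8): d=(-1,8) inclusive
  edge (17, 8)→(14, 2): d=(-3,-6) inclusive
    (8,0)@(17, 1): e=[2,7,21] → X
    (9,0)@(19, 1): e=[6,-9,33] → .
    (7,1)@(15, 3): e=[6,21,3] → X
    (9,1)@(19, 3): e=[14,-11,27] → .
    (7,2)@(15, 5): e=[14,19,-3] → .
    (8,2)@(17, 5): e=[18,3,9] → X
    (9,2)@(19, 5): e=[22,-13,21] → .
    (8,3)@(17, 7): e=[26,1,3] → X
    (9,3)@(19, 7): e=[30,-15,15] → .
    (8,4)@(17, 9): e=[34,-1,-3] → .
  covered (5 px):
    . . . . . . . . X .
    . . . . . . . X X .
    . . . . . . . . X .
    . . . . . . . . X .
    . . . . . . . . . .
    . . . . . . . . . .
T3:
  2·area = 96  (B↔C swapped to make it positive)
  edge (16, 4)→(8, 8): d=(-8,4) inclusive
  edge (8, 8)→(0, 0): d=(-8,-8) inclusive
  edge (0, 0)→(16, 4): d=(16,4) inclusive
    (0,0)@(1, 1): e=[84,0,12] → X  [on edge]
    (1,0)@(3, 1): e=[76,16,4] → X
    (2,0)@(5, 1): e=[68,32,-4] → .
    (0,1)@(1, 3): e=[68,-16,44] → .
    (1,1)@(3, 3): e=[60,0,36] → X  [on edge]
    (2,1)@(5, 3): e=[52,16,28] → X
    (3,1)@(7, 3): e=[44,32,20] → X
    (4,1)@(9, 3): e=[36,48,12] → X
    (5,1)@(11, 3): e=[28,64,4] → X
    (6,1)@(13, 3): e=[20,80,-4] → .
    (1,2)@(3, 5): e=[44,-16,68] → .
    (2,2)@(5, 5): e=[36,0,60] → X  [on edge]
    (3,3)@(7, 7): e=[12,0,84] → X  [on edge]
    (4,4)@(9, 9): e=[-12,0,108] → .  [on edge]
    (5,5)@(11, 11): e=[-36,0,132] → .  [on edge]
  covered (14 px):
    X X . . . . . . . .
    . X X X X X . . . .
    . . X X X X X . . .
    . . . X X . . . . .
    . . . . . . . . . .
    . . . . . . . . . .

Z-buffer (winner per pixel, '.' = empty):
  3 1 1 1 . . . . 2 .
  . 0 1 1 1 1 1 1 2 .
  . . 0 1 1 1 1 1 2 .
  . . . 3 3 1 1 . 2 .
  . . . . . . 1 . . .
  . . . . . . . . . .

Result: 2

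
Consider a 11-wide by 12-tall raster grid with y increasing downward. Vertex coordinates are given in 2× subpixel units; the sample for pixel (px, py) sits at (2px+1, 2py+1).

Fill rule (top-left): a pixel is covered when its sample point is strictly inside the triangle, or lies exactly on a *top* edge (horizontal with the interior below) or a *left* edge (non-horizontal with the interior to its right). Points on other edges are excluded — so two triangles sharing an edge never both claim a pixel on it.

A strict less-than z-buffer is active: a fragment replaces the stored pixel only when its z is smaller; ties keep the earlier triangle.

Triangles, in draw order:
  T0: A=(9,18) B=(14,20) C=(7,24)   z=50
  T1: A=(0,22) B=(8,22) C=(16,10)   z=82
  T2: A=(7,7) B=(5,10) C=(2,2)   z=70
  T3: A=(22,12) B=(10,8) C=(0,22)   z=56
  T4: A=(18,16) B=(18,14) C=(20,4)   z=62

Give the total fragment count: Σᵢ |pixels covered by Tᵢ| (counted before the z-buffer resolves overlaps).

T0:
  2·area = 34
  edge (9, 18)→(14, 20): d=(5,2) right/bottom  bias=-1
  edge (14, 20)→(7, 24): d=(-7,4) right/bottom  bias=-1
  edge (7, 24)→(9, 18): d=(2,-6) top-left  bias=+0
    (4,9)@(9, 19): e=[5,27,2] → █
    (5,9)@(11, 19): e=[1,19,14] → █
    (6,9)@(13, 19): e=[-3,11,26] → ·
    (4,10)@(9, 21): e=[15,13,6] → █
    (6,10)@(13, 21): e=[7,-3,30] → ·
    (4,11)@(9, 23): e=[25,-1,10] → ·
    (5,11)@(11, 23): e=[21,-9,22] → ·
  covered (4 px):
    · · · · · · · · · · ·
    · · · · · · · · · · ·
    · · · · · · · · · · ·
    · · · · · · · · · · ·
    · · · · · · · · · · ·
    · · · · · · · · · · ·
    · · · · · · · · · · ·
    · · · · · · · · · · ·
    · · · · · · · · · · ·
    · · · · █ █ · · · · ·
    · · · · █ █ · · · · ·
    · · · · · · · · · · ·
T1:
  2·area = 96  (B↔C swapped to make it positive)
  edge (0, 22)→(16, 10): d=(16,-12) top-left  bias=+0
  edge (16, 10)→(8, 22): d=(-8,12) right/bottom  bias=-1
  edge (8, 22)→(0, 22): d=(-8,0) right/bottom  bias=-1
    (7,5)@(15, 11): e=[4,4,88] → █
    (8,5)@(17, 11): e=[28,-20,88] → ·
    (6,6)@(13, 13): e=[12,12,72] → █
    (7,6)@(15, 13): e=[36,-12,72] → ·
    (5,7)@(11, 15): e=[20,20,56] → █
    (6,7)@(13, 15): e=[44,-4,56] → ·
    (3,8)@(7, 17): e=[4,52,40] → █
    (4,8)@(9, 17): e=[28,28,40] → █
    (6,8)@(13, 17): e=[76,-20,40] → ·
    (2,9)@(5, 19): e=[12,60,24] → █
    (5,9)@(11, 19): e=[84,-12,24] → ·
    (1,10)@(3, 21): e=[20,68,8] → █
  covered (12 px):
    · · · · · · · · · · ·
    · · · · · · · · · · ·
    · · · · · · · · · · ·
    · · · · · · · · · · ·
    · · · · · · · · · · ·
    · · · · · · · █ · · ·
    · · · · · · █ · · · ·
    · · · · · █ · · · · ·
    · · · █ █ █ · · · · ·
    · · █ █ █ · · · · · ·
    · █ █ █ · · · · · · ·
    · · · · · · · · · · ·
T2:
  2·area = 25
  edge (7, 7)→(5, 10): d=(-2,3) right/bottom  bias=-1
  edge (5, 10)→(2, 2): d=(-3,-8) top-left  bias=+0
  edge (2, 2)→(7, 7): d=(5,5) right/bottom  bias=-1
    (0,0)@(1, 1): e=[30,-5,0] → ·  [on edge]
    (5,0)@(11, 1): e=[0,75,-50] → ·  [on edge]
    (1,1)@(3, 3): e=[20,5,0] → ·  [on edge]
    (2,2)@(5, 5): e=[10,15,0] → ·  [on edge]
    (2,3)@(5, 7): e=[6,9,10] → █
    (3,3)@(7, 7): e=[0,25,0] → ·  [on edge]
    (2,4)@(5, 9): e=[2,3,20] → █
    (3,4)@(7, 9): e=[-4,19,10] → ·
    (4,4)@(9, 9): e=[-10,35,0] → ·  [on edge]
    (2,5)@(5, 11): e=[-2,-3,30] → ·
    (5,5)@(11, 11): e=[-20,45,0] → ·  [on edge]
    (1,6)@(3, 13): e=[0,-25,50] → ·  [on edge]
    (6,6)@(13, 13): e=[-30,55,0] → ·  [on edge]
    (7,7)@(15, 15): e=[-40,65,0] → ·  [on edge]
    (8,8)@(17, 17): e=[-50,75,0] → ·  [on edge]
    (9,9)@(19, 19): e=[-60,85,0] → ·  [on edge]
    (10,10)@(21, 21): e=[-70,95,0] → ·  [on edge]
  covered (2 px):
    · · · · · · · · · · ·
    · · · · · · · · · · ·
    · · · · · · · · · · ·
    · · █ · · · · · · · ·
    · · █ · · · · · · · ·
    · · · · · · · · · · ·
    · · · · · · · · · · ·
    · · · · · · · · · · ·
    · · · · · · · · · · ·
    · · · · · · · · · · ·
    · · · · · · · · · · ·
    · · · · · · · · · · ·
T3:
  2·area = 208  (B↔C swapped to make it positive)
  edge (22, 12)→(0, 22): d=(-22,10) right/bottom  bias=-1
  edge (0, 22)→(10, 8): d=(10,-14) top-left  bias=+0
  edge (10, 8)→(22, 12): d=(12,4) right/bottom  bias=-1
    (7,0)@(15, 1): e=[312,0,-104] → ·  [on edge]
    (0,2)@(1, 5): e=[364,-156,0] → ·  [on edge]
    (3,3)@(7, 7): e=[260,-52,0] → ·  [on edge]
    (5,4)@(11, 9): e=[176,24,8] → █
    (6,4)@(13, 9): e=[156,52,0] → ·  [on edge]
    (4,5)@(9, 11): e=[152,16,40] → █
    (6,5)@(13, 11): e=[112,72,24] → █
    (7,5)@(15, 11): e=[92,100,16] → █
    (8,5)@(17, 11): e=[72,128,8] → █
    (9,5)@(19, 11): e=[52,156,0] → ·  [on edge]
    (3,6)@(7, 13): e=[128,8,72] → █
    (9,6)@(19, 13): e=[8,176,24] → █
    (2,7)@(5, 15): e=[104,0,104] → █  [on edge]
    (5,8)@(11, 17): e=[0,104,104] → ·  [on edge]
  covered (25 px):
    · · · · · · · · · · ·
    · · · · · · · · · · ·
    · · · · · · · · · · ·
    · · · · · · · · · · ·
    · · · · · █ · · · · ·
    · · · · █ █ █ █ █ · ·
    · · · █ █ █ █ █ █ █ ·
    · · █ █ █ █ █ █ · · ·
    · · █ █ █ · · · · · ·
    · █ █ · · · · · · · ·
    █ · · · · · · · · · ·
    · · · · · · · · · · ·
T4:
  2·area = 4
  edge (18, 16)→(18, 14): d=(0,-2) top-left  bias=+0
  edge (18, 14)→(20, 4): d=(2,-10) top-left  bias=+0
  edge (20, 4)→(18, 16): d=(-2,12) right/bottom  bias=-1
    (9,4)@(19, 9): e=[2,0,2] → █  [on edge]
    (10,4)@(21, 9): e=[6,20,-22] → ·
    (9,5)@(19, 11): e=[2,4,-2] → ·
    (8,9)@(17, 19): e=[-2,0,6] → ·  [on edge]
  covered (1 px):
    · · · · · · · · · · ·
    · · · · · · · · · · ·
    · · · · · · · · · · ·
    · · · · · · · · · · ·
    · · · · · · · · · █ ·
    · · · · · · · · · · ·
    · · · · · · · · · · ·
    · · · · · · · · · · ·
    · · · · · · · · · · ·
    · · · · · · · · · · ·
    · · · · · · · · · · ·
    · · · · · · · · · · ·

Answer: 44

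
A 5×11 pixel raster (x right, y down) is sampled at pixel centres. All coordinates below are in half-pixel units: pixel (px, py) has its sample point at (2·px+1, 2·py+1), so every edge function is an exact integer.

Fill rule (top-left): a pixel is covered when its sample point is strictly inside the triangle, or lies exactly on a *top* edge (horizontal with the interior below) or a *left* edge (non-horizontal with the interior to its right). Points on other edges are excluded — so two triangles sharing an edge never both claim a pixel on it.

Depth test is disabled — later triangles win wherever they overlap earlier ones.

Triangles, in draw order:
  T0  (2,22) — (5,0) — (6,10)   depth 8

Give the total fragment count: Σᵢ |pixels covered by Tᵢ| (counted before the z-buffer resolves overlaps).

T0:
  2·area = 52
  edge (2, 22)→(5, 0): d=(3,-22) top-left  bias=+0
  edge (5, 0)→(6, 10): d=(1,10) right/bottom  bias=-1
  edge (6, 10)→(2, 22): d=(-4,12) right/bottom  bias=-1
    (2,0)@(5, 1): e=[3,1,48] → X
    (3,0)@(7, 1): e=[47,-19,24] → .
    (4,0)@(9, 1): e=[91,-39,0] → .  [on edge]
    (2,1)@(5, 3): e=[9,3,40] → X
    (3,1)@(7, 3): e=[53,-17,16] → .
    (2,2)@(5, 5): e=[15,5,32] → X
    (3,2)@(7, 5): e=[59,-15,8] → .
    (2,3)@(5, 7): e=[21,7,24] → X
    (3,3)@(7, 7): e=[65,-13,0] → .  [on edge]
    (2,4)@(5, 9): e=[27,9,16] → X
    (3,4)@(7, 9): e=[71,-11,-8] → .
    (2,5)@(5, 11): e=[33,11,8] → X
    (2,6)@(5, 13): e=[39,13,0] → .  [on edge]
    (1,9)@(3, 19): e=[13,39,0] → .  [on edge]
  covered (8 px):
    . . X . .
    . . X . .
    . . X . .
    . . X . .
    . . X . .
    . . X . .
    . . . . .
    . X . . .
    . X . . .
    . . . . .
    . . . . .

Result: 8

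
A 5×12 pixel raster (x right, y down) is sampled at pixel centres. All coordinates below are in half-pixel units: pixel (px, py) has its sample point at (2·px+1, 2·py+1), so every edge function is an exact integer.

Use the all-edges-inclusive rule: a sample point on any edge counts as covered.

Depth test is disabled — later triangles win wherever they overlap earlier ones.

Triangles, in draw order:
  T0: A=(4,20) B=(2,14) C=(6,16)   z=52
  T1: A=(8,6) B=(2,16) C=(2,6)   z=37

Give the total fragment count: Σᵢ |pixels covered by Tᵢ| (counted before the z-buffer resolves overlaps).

T0:
  2·area = 20
  edge (4, 20)→(2, 14): d=(-2,-6) inclusive
  edge (2, 14)→(6, 16): d=(4,2) inclusive
  edge (6, 16)→(4, 20): d=(-2,4) inclusive
    (0,5)@(1, 11): e=[0,-10,30] → .  [on edge]
    (1,7)@(3, 15): e=[4,2,14] → X
    (2,7)@(5, 15): e=[16,-2,6] → .
    (1,8)@(3, 17): e=[0,10,10] → X  [on edge]
    (2,8)@(5, 17): e=[12,6,2] → X
    (3,8)@(7, 17): e=[24,2,-6] → .
    (1,9)@(3, 19): e=[-4,18,6] → .
    (2,9)@(5, 19): e=[8,14,-2] → .
    (2,11)@(5, 23): e=[0,30,-10] → .  [on edge]
  covered (3 px):
    . . . . .
    . . . . .
    . . . . .
    . . . . .
    . . . . .
    . . . . .
    . . . . .
    . X . . .
    . X X . .
    . . . . .
    . . . . .
    . . . . .
T1:
  2·area = 60
  edge (8, 6)→(2, 16): d=(-6,10) inclusive
  edge (2, 16)→(2, 6): d=(0,-10) inclusive
  edge (2, 6)→(8, 6): d=(6,0) inclusive
    (1,3)@(3, 7): e=[44,10,6] → X
    (2,3)@(5, 7): e=[24,30,6] → X
    (3,3)@(7, 7): e=[4,50,6] → X
    (4,3)@(9, 7): e=[-16,70,6] → .
    (1,4)@(3, 9): e=[32,10,18] → X
    (3,4)@(7, 9): e=[-8,50,18] → .
    (1,5)@(3, 11): e=[20,10,30] → X
    (2,5)@(5, 11): e=[0,30,30] → X  [on edge]
    (3,5)@(7, 11): e=[-20,50,30] → .
    (1,6)@(3, 13): e=[8,10,42] → X
    (2,6)@(5, 13): e=[-12,30,42] → .
    (1,7)@(3, 15): e=[-4,10,54] → .
  covered (8 px):
    . . . . .
    . . . . .
    . . . . .
    . X X X .
    . X X . .
    . X X . .
    . X . . .
    . . . . .
    . . . . .
    . . . . .
    . . . . .
    . . . . .

Answer: 11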